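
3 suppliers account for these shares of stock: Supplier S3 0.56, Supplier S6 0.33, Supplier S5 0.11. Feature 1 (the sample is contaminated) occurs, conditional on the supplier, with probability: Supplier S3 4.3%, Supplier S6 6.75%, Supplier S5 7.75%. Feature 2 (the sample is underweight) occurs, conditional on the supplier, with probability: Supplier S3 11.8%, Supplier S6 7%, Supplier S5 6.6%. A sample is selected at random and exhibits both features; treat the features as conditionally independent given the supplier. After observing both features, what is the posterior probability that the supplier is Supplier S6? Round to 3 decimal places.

0.314

Prior × likelihood for each hypothesis:
  Supplier S3: 0.56 × 0.043 × 0.118 = 0.00284144
  Supplier S6: 0.33 × 0.0675 × 0.07 = 0.00155925
  Supplier S5: 0.11 × 0.0775 × 0.066 = 0.00056265
Sum = 0.00496334.
P(Supplier S6 | evidence) = 0.00155925 / 0.00496334 ≈ 0.314.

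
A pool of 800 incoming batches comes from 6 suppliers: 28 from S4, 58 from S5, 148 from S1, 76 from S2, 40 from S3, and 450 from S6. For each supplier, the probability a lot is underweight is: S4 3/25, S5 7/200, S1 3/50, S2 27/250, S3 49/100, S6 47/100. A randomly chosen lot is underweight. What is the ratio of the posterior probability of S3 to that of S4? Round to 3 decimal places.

5.833

Compute prior × likelihood for every hypothesis:
  S4: 0.035 × 0.12 = 0.0042
  S5: 0.0725 × 0.035 = 0.0025375
  S1: 0.185 × 0.06 = 0.0111
  S2: 0.095 × 0.108 = 0.01026
  S3: 0.05 × 0.49 = 0.0245
  S6: 0.5625 × 0.47 = 0.264375
Sum = 0.3169725.
The ratio is 0.0245 / 0.0042 (the normalizer cancels) = 5.833.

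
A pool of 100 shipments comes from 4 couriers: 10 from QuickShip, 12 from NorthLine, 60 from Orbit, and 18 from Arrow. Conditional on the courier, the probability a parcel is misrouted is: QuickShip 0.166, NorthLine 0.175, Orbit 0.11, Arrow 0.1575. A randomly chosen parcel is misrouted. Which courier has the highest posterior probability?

By Bayes' rule, posterior ∝ prior × likelihood:
  QuickShip: 0.1 × 0.166 = 0.0166
  NorthLine: 0.12 × 0.175 = 0.021
  Orbit: 0.6 × 0.11 = 0.066
  Arrow: 0.18 × 0.1575 = 0.02835
Normalizing constant = 0.13195.
Largest term belongs to Orbit, so Orbit is most probable.

Orbit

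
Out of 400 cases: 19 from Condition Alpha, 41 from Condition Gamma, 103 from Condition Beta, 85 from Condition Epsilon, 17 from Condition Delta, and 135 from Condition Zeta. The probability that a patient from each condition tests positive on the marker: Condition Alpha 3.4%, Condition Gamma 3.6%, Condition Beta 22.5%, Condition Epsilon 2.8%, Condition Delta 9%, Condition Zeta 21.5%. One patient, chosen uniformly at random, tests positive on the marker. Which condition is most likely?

Compute prior × likelihood for every hypothesis:
  Condition Alpha: 0.0475 × 0.034 = 0.001615
  Condition Gamma: 0.1025 × 0.036 = 0.00369
  Condition Beta: 0.2575 × 0.225 = 0.0579375
  Condition Epsilon: 0.2125 × 0.028 = 0.00595
  Condition Delta: 0.0425 × 0.09 = 0.003825
  Condition Zeta: 0.3375 × 0.215 = 0.0725625
Normalizing constant = 0.14558.
Largest term belongs to Condition Zeta, so Condition Zeta is most probable.

Condition Zeta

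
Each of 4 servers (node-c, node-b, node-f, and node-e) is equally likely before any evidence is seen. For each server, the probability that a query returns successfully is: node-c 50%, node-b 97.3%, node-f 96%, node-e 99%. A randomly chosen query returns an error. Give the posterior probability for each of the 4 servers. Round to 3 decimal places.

Taking complements, P(error | each) = node-c 0.5, node-b 0.027, node-f 0.04, node-e 0.01.
Since the prior is uniform, the posterior is proportional to the likelihood:
  node-c: 0.5
  node-b: 0.027
  node-f: 0.04
  node-e: 0.01
Normalizing constant = 0.577.
P(node-c | error) = 0.5/0.577 ≈ 0.867
P(node-b | error) = 0.027/0.577 ≈ 0.047
P(node-f | error) = 0.04/0.577 ≈ 0.069
P(node-e | error) = 0.01/0.577 ≈ 0.017
(Check: 0.867+0.047+0.069+0.017 = 1.000.)

node-c 0.867, node-b 0.047, node-f 0.069, node-e 0.017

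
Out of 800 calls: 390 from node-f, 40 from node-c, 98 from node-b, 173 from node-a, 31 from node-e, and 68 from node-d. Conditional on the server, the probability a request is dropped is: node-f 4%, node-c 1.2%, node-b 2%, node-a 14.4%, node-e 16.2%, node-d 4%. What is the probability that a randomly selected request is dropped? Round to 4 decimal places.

0.0634

Compute prior × likelihood for every hypothesis:
  node-f: 0.4875 × 0.04 = 0.0195
  node-c: 0.05 × 0.012 = 0.0006
  node-b: 0.1225 × 0.02 = 0.00245
  node-a: 0.21625 × 0.144 = 0.03114
  node-e: 0.03875 × 0.162 = 0.0062775
  node-d: 0.085 × 0.04 = 0.0034
P(dropped) = 0.0195 + 0.0006 + 0.00245 + 0.03114 + 0.0062775 + 0.0034 = 0.0633675 → 0.0634.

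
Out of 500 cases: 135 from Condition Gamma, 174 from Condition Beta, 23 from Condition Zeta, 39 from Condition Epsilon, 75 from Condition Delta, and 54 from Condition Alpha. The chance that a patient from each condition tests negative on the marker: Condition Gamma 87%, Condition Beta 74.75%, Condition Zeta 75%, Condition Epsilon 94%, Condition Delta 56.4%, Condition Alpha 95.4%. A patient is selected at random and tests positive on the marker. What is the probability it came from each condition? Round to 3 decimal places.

Taking complements, P(marker-positive | each) = Condition Gamma 0.13, Condition Beta 0.2525, Condition Zeta 0.25, Condition Epsilon 0.06, Condition Delta 0.436, Condition Alpha 0.046.
By Bayes' rule, posterior ∝ prior × likelihood:
  Condition Gamma: 0.27 × 0.13 = 0.0351
  Condition Beta: 0.348 × 0.2525 = 0.08787
  Condition Zeta: 0.046 × 0.25 = 0.0115
  Condition Epsilon: 0.078 × 0.06 = 0.00468
  Condition Delta: 0.15 × 0.436 = 0.0654
  Condition Alpha: 0.108 × 0.046 = 0.004968
Total = 0.209518.
P(Condition Gamma | marker-positive) = 0.0351/0.209518 ≈ 0.168
P(Condition Beta | marker-positive) = 0.08787/0.209518 ≈ 0.419
P(Condition Zeta | marker-positive) = 0.0115/0.209518 ≈ 0.055
P(Condition Epsilon | marker-positive) = 0.00468/0.209518 ≈ 0.022
P(Condition Delta | marker-positive) = 0.0654/0.209518 ≈ 0.312
P(Condition Alpha | marker-positive) = 0.004968/0.209518 ≈ 0.024

Condition Gamma 0.168, Condition Beta 0.419, Condition Zeta 0.055, Condition Epsilon 0.022, Condition Delta 0.312, Condition Alpha 0.024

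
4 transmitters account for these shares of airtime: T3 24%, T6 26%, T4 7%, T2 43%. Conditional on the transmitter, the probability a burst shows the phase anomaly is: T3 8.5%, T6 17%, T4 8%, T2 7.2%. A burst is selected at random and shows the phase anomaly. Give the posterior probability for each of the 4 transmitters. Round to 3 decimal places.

T3 0.202, T6 0.437, T4 0.055, T2 0.306

Compute prior × likelihood for every hypothesis:
  T3: 0.24 × 0.085 = 0.0204
  T6: 0.26 × 0.17 = 0.0442
  T4: 0.07 × 0.08 = 0.0056
  T2: 0.43 × 0.072 = 0.03096
Normalizing constant = 0.10116.
P(T3 | anomaly) = 0.0204/0.10116 ≈ 0.202
P(T6 | anomaly) = 0.0442/0.10116 ≈ 0.437
P(T4 | anomaly) = 0.0056/0.10116 ≈ 0.055
P(T2 | anomaly) = 0.03096/0.10116 ≈ 0.306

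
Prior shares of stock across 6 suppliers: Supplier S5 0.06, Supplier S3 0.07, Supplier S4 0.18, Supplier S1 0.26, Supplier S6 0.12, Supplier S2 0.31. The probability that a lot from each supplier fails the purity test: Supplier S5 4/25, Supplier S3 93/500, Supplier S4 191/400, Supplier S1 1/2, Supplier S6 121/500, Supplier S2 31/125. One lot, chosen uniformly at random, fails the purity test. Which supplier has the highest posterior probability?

Prior × likelihood for each hypothesis:
  Supplier S5: 0.06 × 0.16 = 0.0096
  Supplier S3: 0.07 × 0.186 = 0.01302
  Supplier S4: 0.18 × 0.4775 = 0.08595
  Supplier S1: 0.26 × 0.5 = 0.13
  Supplier S6: 0.12 × 0.242 = 0.02904
  Supplier S2: 0.31 × 0.248 = 0.07688
Normalizing constant = 0.34449.
Largest term belongs to Supplier S1, so Supplier S1 is most probable.

Supplier S1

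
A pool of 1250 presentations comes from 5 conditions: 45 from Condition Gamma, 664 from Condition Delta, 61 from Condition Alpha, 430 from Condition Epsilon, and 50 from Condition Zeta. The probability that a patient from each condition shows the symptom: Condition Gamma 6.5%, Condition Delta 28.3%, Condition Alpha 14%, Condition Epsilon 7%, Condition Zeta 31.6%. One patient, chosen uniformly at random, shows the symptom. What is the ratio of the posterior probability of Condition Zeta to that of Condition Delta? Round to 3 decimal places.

Prior × likelihood for each hypothesis:
  Condition Gamma: 0.036 × 0.065 = 0.00234
  Condition Delta: 0.5312 × 0.283 = 0.1503296
  Condition Alpha: 0.0488 × 0.14 = 0.006832
  Condition Epsilon: 0.344 × 0.07 = 0.02408
  Condition Zeta: 0.04 × 0.316 = 0.01264
Total = 0.1962216.
The ratio is 0.01264 / 0.1503296 (the normalizer cancels) = 0.084.

0.084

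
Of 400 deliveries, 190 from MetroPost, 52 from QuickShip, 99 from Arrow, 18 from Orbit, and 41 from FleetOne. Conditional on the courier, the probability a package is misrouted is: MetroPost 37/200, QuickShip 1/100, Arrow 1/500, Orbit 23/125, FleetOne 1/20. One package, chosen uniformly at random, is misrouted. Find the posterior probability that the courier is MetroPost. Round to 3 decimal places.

Compute prior × likelihood for every hypothesis:
  MetroPost: 0.475 × 0.185 = 0.087875
  QuickShip: 0.13 × 0.01 = 0.0013
  Arrow: 0.2475 × 0.002 = 0.000495
  Orbit: 0.045 × 0.184 = 0.00828
  FleetOne: 0.1025 × 0.05 = 0.005125
Sum = 0.103075.
P(MetroPost | evidence) = 0.087875 / 0.103075 ≈ 0.853.

0.853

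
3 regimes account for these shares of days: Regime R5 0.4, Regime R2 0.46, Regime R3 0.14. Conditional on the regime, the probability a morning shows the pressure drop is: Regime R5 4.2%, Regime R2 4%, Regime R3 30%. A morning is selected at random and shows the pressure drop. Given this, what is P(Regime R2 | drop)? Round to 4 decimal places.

0.2383

Prior × likelihood for each hypothesis:
  Regime R5: 0.4 × 0.042 = 0.0168
  Regime R2: 0.46 × 0.04 = 0.0184
  Regime R3: 0.14 × 0.3 = 0.042
Total = 0.0772.
P(Regime R2 | evidence) = 0.0184 / 0.0772 ≈ 0.2383.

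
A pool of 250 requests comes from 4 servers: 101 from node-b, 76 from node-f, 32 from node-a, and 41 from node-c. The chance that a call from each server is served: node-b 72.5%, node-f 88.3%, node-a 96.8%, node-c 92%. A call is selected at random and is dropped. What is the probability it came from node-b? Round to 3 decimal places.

0.678

Taking complements, P(dropped | each) = node-b 0.275, node-f 0.117, node-a 0.032, node-c 0.08.
Unnormalized posteriors (prior × likelihood):
  node-b: 0.404 × 0.275 = 0.1111
  node-f: 0.304 × 0.117 = 0.035568
  node-a: 0.128 × 0.032 = 0.004096
  node-c: 0.164 × 0.08 = 0.01312
Sum = 0.163884.
P(node-b | evidence) = 0.1111 / 0.163884 ≈ 0.678.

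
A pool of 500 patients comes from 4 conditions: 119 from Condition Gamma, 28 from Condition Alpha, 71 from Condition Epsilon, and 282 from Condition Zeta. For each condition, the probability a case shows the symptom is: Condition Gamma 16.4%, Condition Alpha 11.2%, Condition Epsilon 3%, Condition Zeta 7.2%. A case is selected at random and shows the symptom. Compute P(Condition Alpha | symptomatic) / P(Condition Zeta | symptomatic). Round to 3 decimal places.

0.154

Prior × likelihood for each hypothesis:
  Condition Gamma: 0.238 × 0.164 = 0.039032
  Condition Alpha: 0.056 × 0.112 = 0.006272
  Condition Epsilon: 0.142 × 0.03 = 0.00426
  Condition Zeta: 0.564 × 0.072 = 0.040608
Total = 0.090172.
The ratio is 0.006272 / 0.040608 (the normalizer cancels) = 0.154.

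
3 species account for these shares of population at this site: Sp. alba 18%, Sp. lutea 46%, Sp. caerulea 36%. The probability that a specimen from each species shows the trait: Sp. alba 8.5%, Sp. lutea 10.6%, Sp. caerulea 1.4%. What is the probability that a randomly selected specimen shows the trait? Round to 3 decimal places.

0.069

Unnormalized posteriors (prior × likelihood):
  Sp. alba: 0.18 × 0.085 = 0.0153
  Sp. lutea: 0.46 × 0.106 = 0.04876
  Sp. caerulea: 0.36 × 0.014 = 0.00504
P(trait) = 0.0153 + 0.04876 + 0.00504 = 0.0691 → 0.069.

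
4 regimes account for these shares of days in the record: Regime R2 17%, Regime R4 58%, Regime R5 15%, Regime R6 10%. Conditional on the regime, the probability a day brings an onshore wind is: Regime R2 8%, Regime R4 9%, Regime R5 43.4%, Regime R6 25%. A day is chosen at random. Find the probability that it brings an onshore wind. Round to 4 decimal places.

0.1559

By Bayes' rule, posterior ∝ prior × likelihood:
  Regime R2: 0.17 × 0.08 = 0.0136
  Regime R4: 0.58 × 0.09 = 0.0522
  Regime R5: 0.15 × 0.434 = 0.0651
  Regime R6: 0.1 × 0.25 = 0.025
P(onshore) = 0.0136 + 0.0522 + 0.0651 + 0.025 = 0.1559 → 0.1559.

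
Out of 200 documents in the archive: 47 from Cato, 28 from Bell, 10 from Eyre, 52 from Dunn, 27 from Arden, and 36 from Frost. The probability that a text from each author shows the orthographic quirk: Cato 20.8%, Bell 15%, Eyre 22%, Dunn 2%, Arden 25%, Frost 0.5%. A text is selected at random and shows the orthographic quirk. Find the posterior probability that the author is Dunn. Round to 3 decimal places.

Compute prior × likelihood for every hypothesis:
  Cato: 0.235 × 0.208 = 0.04888
  Bell: 0.14 × 0.15 = 0.021
  Eyre: 0.05 × 0.22 = 0.011
  Dunn: 0.26 × 0.02 = 0.0052
  Arden: 0.135 × 0.25 = 0.03375
  Frost: 0.18 × 0.005 = 0.0009
Normalizing constant = 0.12073.
P(Dunn | evidence) = 0.0052 / 0.12073 ≈ 0.043.

0.043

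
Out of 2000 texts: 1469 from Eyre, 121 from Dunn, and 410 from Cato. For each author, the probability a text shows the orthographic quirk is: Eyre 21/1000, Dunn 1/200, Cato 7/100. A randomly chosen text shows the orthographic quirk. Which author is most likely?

Eyre

By Bayes' rule, posterior ∝ prior × likelihood:
  Eyre: 0.7345 × 0.021 = 0.0154245
  Dunn: 0.0605 × 0.005 = 0.0003025
  Cato: 0.205 × 0.07 = 0.01435
Sum = 0.030077.
Largest term belongs to Eyre, so Eyre is most probable.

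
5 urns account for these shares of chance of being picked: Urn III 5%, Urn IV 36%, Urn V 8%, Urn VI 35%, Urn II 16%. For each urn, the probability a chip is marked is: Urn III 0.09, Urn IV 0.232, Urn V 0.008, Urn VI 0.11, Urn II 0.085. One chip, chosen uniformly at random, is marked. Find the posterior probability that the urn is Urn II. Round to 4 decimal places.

Compute prior × likelihood for every hypothesis:
  Urn III: 0.05 × 0.09 = 0.0045
  Urn IV: 0.36 × 0.232 = 0.08352
  Urn V: 0.08 × 0.008 = 0.00064
  Urn VI: 0.35 × 0.11 = 0.0385
  Urn II: 0.16 × 0.085 = 0.0136
Normalizing constant = 0.14076.
P(Urn II | evidence) = 0.0136 / 0.14076 ≈ 0.0966.

0.0966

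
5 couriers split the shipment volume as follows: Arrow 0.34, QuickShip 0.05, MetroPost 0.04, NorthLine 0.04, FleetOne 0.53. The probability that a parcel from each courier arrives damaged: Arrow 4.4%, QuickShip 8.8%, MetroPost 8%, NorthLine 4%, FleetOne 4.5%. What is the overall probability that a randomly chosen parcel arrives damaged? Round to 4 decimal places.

0.0480

Unnormalized posteriors (prior × likelihood):
  Arrow: 0.34 × 0.044 = 0.01496
  QuickShip: 0.05 × 0.088 = 0.0044
  MetroPost: 0.04 × 0.08 = 0.0032
  NorthLine: 0.04 × 0.04 = 0.0016
  FleetOne: 0.53 × 0.045 = 0.02385
P(damaged) = 0.01496 + 0.0044 + 0.0032 + 0.0016 + 0.02385 = 0.04801 → 0.0480.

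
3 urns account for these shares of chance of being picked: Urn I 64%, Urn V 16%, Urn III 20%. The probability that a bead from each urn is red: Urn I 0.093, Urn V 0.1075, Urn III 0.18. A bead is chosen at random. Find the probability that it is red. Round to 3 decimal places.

0.113

Unnormalized posteriors (prior × likelihood):
  Urn I: 0.64 × 0.093 = 0.05952
  Urn V: 0.16 × 0.1075 = 0.0172
  Urn III: 0.2 × 0.18 = 0.036
P(red) = 0.05952 + 0.0172 + 0.036 = 0.11272 → 0.113.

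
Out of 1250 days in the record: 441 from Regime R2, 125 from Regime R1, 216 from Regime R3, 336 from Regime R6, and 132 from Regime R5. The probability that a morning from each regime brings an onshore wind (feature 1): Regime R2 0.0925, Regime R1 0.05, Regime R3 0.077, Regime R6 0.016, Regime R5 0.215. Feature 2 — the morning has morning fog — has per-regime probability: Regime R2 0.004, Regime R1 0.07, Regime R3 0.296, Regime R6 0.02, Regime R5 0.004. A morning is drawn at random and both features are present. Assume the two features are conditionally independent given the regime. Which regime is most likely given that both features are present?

Unnormalized posteriors (prior × likelihood):
  Regime R2: 0.3528 × 0.0925 × 0.004 = 0.000130536
  Regime R1: 0.1 × 0.05 × 0.07 = 0.00035
  Regime R3: 0.1728 × 0.077 × 0.296 = 0.0039384576
  Regime R6: 0.2688 × 0.016 × 0.02 = 0.000086016
  Regime R5: 0.1056 × 0.215 × 0.004 = 0.000090816
Sum = 0.0045958256.
Largest term belongs to Regime R3, so Regime R3 is most probable.

Regime R3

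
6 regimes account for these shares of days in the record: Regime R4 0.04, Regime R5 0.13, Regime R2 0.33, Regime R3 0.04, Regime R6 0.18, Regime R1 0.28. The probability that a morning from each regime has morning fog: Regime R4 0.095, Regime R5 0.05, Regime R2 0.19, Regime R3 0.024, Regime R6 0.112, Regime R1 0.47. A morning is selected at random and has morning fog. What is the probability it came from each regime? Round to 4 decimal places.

Regime R4 0.0168, Regime R5 0.0288, Regime R2 0.2778, Regime R3 0.0043, Regime R6 0.0893, Regime R1 0.5830

By Bayes' rule, posterior ∝ prior × likelihood:
  Regime R4: 0.04 × 0.095 = 0.0038
  Regime R5: 0.13 × 0.05 = 0.0065
  Regime R2: 0.33 × 0.19 = 0.0627
  Regime R3: 0.04 × 0.024 = 0.00096
  Regime R6: 0.18 × 0.112 = 0.02016
  Regime R1: 0.28 × 0.47 = 0.1316
Total = 0.22572.
P(Regime R4 | fog) = 0.0038/0.22572 ≈ 0.0168
P(Regime R5 | fog) = 0.0065/0.22572 ≈ 0.0288
P(Regime R2 | fog) = 0.0627/0.22572 ≈ 0.2778
P(Regime R3 | fog) = 0.00096/0.22572 ≈ 0.0043
P(Regime R6 | fog) = 0.02016/0.22572 ≈ 0.0893
P(Regime R1 | fog) = 0.1316/0.22572 ≈ 0.5830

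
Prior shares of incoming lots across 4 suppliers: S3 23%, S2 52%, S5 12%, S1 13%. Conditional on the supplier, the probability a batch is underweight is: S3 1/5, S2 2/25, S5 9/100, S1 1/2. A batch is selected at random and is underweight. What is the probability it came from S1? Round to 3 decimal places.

Unnormalized posteriors (prior × likelihood):
  S3: 0.23 × 0.2 = 0.046
  S2: 0.52 × 0.08 = 0.0416
  S5: 0.12 × 0.09 = 0.0108
  S1: 0.13 × 0.5 = 0.065
Total = 0.1634.
P(S1 | evidence) = 0.065 / 0.1634 ≈ 0.398.

0.398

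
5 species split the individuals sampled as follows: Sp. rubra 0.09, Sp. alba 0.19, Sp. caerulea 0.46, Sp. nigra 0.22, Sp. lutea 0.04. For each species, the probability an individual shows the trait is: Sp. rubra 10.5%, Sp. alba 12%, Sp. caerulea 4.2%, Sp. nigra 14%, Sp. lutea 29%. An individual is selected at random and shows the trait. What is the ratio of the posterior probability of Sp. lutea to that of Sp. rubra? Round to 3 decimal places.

1.228

By Bayes' rule, posterior ∝ prior × likelihood:
  Sp. rubra: 0.09 × 0.105 = 0.00945
  Sp. alba: 0.19 × 0.12 = 0.0228
  Sp. caerulea: 0.46 × 0.042 = 0.01932
  Sp. nigra: 0.22 × 0.14 = 0.0308
  Sp. lutea: 0.04 × 0.29 = 0.0116
Total = 0.09397.
The ratio is 0.0116 / 0.00945 (the normalizer cancels) = 1.228.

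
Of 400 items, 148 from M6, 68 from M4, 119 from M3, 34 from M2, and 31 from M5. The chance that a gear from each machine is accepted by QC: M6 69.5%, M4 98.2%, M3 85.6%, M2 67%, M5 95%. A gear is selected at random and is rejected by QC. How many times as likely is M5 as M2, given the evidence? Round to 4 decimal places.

Taking complements, P(rejected | each) = M6 0.305, M4 0.018, M3 0.144, M2 0.33, M5 0.05.
Compute prior × likelihood for every hypothesis:
  M6: 0.37 × 0.305 = 0.11285
  M4: 0.17 × 0.018 = 0.00306
  M3: 0.2975 × 0.144 = 0.04284
  M2: 0.085 × 0.33 = 0.02805
  M5: 0.0775 × 0.05 = 0.003875
Normalizing constant = 0.190675.
The ratio is 0.003875 / 0.02805 (the normalizer cancels) = 0.1381.

0.1381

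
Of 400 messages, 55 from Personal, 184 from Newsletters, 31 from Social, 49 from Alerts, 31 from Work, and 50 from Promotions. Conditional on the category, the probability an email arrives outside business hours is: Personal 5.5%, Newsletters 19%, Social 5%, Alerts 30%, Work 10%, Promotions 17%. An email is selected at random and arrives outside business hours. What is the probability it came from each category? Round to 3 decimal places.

Personal 0.046, Newsletters 0.531, Social 0.024, Alerts 0.223, Work 0.047, Promotions 0.129

Unnormalized posteriors (prior × likelihood):
  Personal: 0.1375 × 0.055 = 0.0075625
  Newsletters: 0.46 × 0.19 = 0.0874
  Social: 0.0775 × 0.05 = 0.003875
  Alerts: 0.1225 × 0.3 = 0.03675
  Work: 0.0775 × 0.1 = 0.00775
  Promotions: 0.125 × 0.17 = 0.02125
Normalizing constant = 0.1645875.
P(Personal | off-hours) = 0.0075625/0.1645875 ≈ 0.046
P(Newsletters | off-hours) = 0.0874/0.1645875 ≈ 0.531
P(Social | off-hours) = 0.003875/0.1645875 ≈ 0.024
P(Alerts | off-hours) = 0.03675/0.1645875 ≈ 0.223
P(Work | off-hours) = 0.00775/0.1645875 ≈ 0.047
P(Promotions | off-hours) = 0.02125/0.1645875 ≈ 0.129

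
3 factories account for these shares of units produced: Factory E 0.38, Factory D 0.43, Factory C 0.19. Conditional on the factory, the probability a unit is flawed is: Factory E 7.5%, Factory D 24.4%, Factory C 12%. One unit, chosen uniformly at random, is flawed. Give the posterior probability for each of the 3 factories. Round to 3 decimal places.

Factory E 0.182, Factory D 0.672, Factory C 0.146

Unnormalized posteriors (prior × likelihood):
  Factory E: 0.38 × 0.075 = 0.0285
  Factory D: 0.43 × 0.244 = 0.10492
  Factory C: 0.19 × 0.12 = 0.0228
Sum = 0.15622.
P(Factory E | flawed) = 0.0285/0.15622 ≈ 0.182
P(Factory D | flawed) = 0.10492/0.15622 ≈ 0.672
P(Factory C | flawed) = 0.0228/0.15622 ≈ 0.146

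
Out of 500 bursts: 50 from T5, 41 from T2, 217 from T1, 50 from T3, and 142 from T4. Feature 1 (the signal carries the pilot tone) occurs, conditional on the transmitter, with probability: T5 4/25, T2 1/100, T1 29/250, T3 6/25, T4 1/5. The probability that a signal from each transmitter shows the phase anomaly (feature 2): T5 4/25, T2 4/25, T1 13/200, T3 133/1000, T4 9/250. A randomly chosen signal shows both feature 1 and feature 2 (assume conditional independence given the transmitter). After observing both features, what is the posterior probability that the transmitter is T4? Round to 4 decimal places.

0.1826

Prior × likelihood for each hypothesis:
  T5: 0.1 × 0.16 × 0.16 = 0.00256
  T2: 0.082 × 0.01 × 0.16 = 0.0001312
  T1: 0.434 × 0.116 × 0.065 = 0.00327236
  T3: 0.1 × 0.24 × 0.133 = 0.003192
  T4: 0.284 × 0.2 × 0.036 = 0.0020448
Total = 0.01120036.
P(T4 | evidence) = 0.0020448 / 0.01120036 ≈ 0.1826.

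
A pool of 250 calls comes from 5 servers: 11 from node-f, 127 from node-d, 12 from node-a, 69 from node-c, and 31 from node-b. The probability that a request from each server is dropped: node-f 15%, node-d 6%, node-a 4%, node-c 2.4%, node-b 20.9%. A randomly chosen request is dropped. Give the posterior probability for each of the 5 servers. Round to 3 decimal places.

node-f 0.092, node-d 0.426, node-a 0.027, node-c 0.093, node-b 0.362

Unnormalized posteriors (prior × likelihood):
  node-f: 0.044 × 0.15 = 0.0066
  node-d: 0.508 × 0.06 = 0.03048
  node-a: 0.048 × 0.04 = 0.00192
  node-c: 0.276 × 0.024 = 0.006624
  node-b: 0.124 × 0.209 = 0.025916
Sum = 0.07154.
P(node-f | dropped) = 0.0066/0.07154 ≈ 0.092
P(node-d | dropped) = 0.03048/0.07154 ≈ 0.426
P(node-a | dropped) = 0.00192/0.07154 ≈ 0.027
P(node-c | dropped) = 0.006624/0.07154 ≈ 0.093
P(node-b | dropped) = 0.025916/0.07154 ≈ 0.362
(Check: 0.092+0.426+0.027+0.093+0.362 = 1.000.)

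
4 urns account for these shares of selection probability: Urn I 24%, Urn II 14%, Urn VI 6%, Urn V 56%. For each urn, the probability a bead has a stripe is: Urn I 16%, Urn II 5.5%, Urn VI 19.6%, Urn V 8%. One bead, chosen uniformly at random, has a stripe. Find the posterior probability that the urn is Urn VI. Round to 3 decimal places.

0.115

Prior × likelihood for each hypothesis:
  Urn I: 0.24 × 0.16 = 0.0384
  Urn II: 0.14 × 0.055 = 0.0077
  Urn VI: 0.06 × 0.196 = 0.01176
  Urn V: 0.56 × 0.08 = 0.0448
Sum = 0.10266.
P(Urn VI | evidence) = 0.01176 / 0.10266 ≈ 0.115.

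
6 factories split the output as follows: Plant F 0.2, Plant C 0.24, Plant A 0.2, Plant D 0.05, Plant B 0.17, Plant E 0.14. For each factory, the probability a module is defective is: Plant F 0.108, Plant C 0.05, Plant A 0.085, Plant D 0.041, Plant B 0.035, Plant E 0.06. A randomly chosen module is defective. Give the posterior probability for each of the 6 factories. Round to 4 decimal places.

Prior × likelihood for each hypothesis:
  Plant F: 0.2 × 0.108 = 0.0216
  Plant C: 0.24 × 0.05 = 0.012
  Plant A: 0.2 × 0.085 = 0.017
  Plant D: 0.05 × 0.041 = 0.00205
  Plant B: 0.17 × 0.035 = 0.00595
  Plant E: 0.14 × 0.06 = 0.0084
Total = 0.067.
P(Plant F | defective) = 0.0216/0.067 ≈ 0.3224
P(Plant C | defective) = 0.012/0.067 ≈ 0.1791
P(Plant A | defective) = 0.017/0.067 ≈ 0.2537
P(Plant D | defective) = 0.00205/0.067 ≈ 0.0306
P(Plant B | defective) = 0.00595/0.067 ≈ 0.0888
P(Plant E | defective) = 0.0084/0.067 ≈ 0.1254
(Check: 0.3224+0.1791+0.2537+0.0306+0.0888+0.1254 = 1.0000.)

Plant F 0.3224, Plant C 0.1791, Plant A 0.2537, Plant D 0.0306, Plant B 0.0888, Plant E 0.1254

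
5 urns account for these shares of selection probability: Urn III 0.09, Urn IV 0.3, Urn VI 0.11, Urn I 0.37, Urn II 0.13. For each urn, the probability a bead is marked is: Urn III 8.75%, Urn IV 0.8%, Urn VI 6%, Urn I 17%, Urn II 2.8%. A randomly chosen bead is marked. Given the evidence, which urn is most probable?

Urn I

By Bayes' rule, posterior ∝ prior × likelihood:
  Urn III: 0.09 × 0.0875 = 0.007875
  Urn IV: 0.3 × 0.008 = 0.0024
  Urn VI: 0.11 × 0.06 = 0.0066
  Urn I: 0.37 × 0.17 = 0.0629
  Urn II: 0.13 × 0.028 = 0.00364
Normalizing constant = 0.083415.
Largest term belongs to Urn I, so Urn I is most probable.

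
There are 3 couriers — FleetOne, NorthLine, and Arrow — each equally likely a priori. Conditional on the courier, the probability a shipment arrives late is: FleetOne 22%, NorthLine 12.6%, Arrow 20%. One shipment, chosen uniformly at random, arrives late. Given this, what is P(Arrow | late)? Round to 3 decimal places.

Since the prior is uniform, the posterior is proportional to the likelihood:
  FleetOne: 0.22
  NorthLine: 0.126
  Arrow: 0.2
Total = 0.546.
P(Arrow | evidence) = 0.2 / 0.546 ≈ 0.366.

0.366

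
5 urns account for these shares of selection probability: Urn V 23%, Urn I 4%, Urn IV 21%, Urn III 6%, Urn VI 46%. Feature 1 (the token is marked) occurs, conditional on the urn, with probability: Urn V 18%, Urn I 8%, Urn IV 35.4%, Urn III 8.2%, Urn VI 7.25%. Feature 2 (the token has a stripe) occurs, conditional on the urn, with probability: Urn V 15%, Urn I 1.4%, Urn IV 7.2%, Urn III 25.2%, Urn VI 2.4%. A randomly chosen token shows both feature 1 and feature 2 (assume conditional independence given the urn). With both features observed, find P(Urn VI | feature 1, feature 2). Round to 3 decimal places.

By Bayes' rule, posterior ∝ prior × likelihood:
  Urn V: 0.23 × 0.18 × 0.15 = 0.00621
  Urn I: 0.04 × 0.08 × 0.014 = 0.0000448
  Urn IV: 0.21 × 0.354 × 0.072 = 0.00535248
  Urn III: 0.06 × 0.082 × 0.252 = 0.00123984
  Urn VI: 0.46 × 0.0725 × 0.024 = 0.0008004
Sum = 0.01364752.
P(Urn VI | evidence) = 0.0008004 / 0.01364752 ≈ 0.059.

0.059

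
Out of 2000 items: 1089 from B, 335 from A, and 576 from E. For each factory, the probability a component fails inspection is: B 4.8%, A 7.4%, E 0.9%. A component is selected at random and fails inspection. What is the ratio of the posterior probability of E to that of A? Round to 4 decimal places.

0.2091

By Bayes' rule, posterior ∝ prior × likelihood:
  B: 0.5445 × 0.048 = 0.026136
  A: 0.1675 × 0.074 = 0.012395
  E: 0.288 × 0.009 = 0.002592
Sum = 0.041123.
The ratio is 0.002592 / 0.012395 (the normalizer cancels) = 0.2091.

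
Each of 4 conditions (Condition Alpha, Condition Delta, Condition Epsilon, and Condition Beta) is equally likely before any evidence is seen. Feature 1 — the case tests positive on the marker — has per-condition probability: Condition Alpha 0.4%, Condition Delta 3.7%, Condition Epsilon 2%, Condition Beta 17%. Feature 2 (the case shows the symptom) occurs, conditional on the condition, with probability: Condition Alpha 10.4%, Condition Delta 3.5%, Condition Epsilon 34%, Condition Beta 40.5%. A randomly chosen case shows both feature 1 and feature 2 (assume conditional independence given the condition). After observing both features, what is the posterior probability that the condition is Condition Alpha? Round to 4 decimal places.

0.0054

Since the prior is uniform, the posterior is proportional to the likelihood:
  Condition Alpha: 0.004 × 0.104 = 0.000416
  Condition Delta: 0.037 × 0.035 = 0.001295
  Condition Epsilon: 0.02 × 0.34 = 0.0068
  Condition Beta: 0.17 × 0.405 = 0.06885
Total = 0.077361.
P(Condition Alpha | evidence) = 0.000416 / 0.077361 ≈ 0.0054.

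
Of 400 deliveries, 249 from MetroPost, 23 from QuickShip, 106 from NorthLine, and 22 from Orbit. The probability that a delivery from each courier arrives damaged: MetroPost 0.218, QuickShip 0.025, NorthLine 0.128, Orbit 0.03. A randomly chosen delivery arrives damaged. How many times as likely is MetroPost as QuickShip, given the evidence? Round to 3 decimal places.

94.403

By Bayes' rule, posterior ∝ prior × likelihood:
  MetroPost: 0.6225 × 0.218 = 0.135705
  QuickShip: 0.0575 × 0.025 = 0.0014375
  NorthLine: 0.265 × 0.128 = 0.03392
  Orbit: 0.055 × 0.03 = 0.00165
Total = 0.1727125.
The ratio is 0.135705 / 0.0014375 (the normalizer cancels) = 94.403.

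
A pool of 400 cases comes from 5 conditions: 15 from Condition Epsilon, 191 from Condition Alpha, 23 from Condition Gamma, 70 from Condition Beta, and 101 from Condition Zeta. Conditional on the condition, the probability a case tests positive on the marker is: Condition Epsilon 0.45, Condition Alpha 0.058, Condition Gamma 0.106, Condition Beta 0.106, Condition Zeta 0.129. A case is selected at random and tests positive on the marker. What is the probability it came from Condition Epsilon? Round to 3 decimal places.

0.166

By Bayes' rule, posterior ∝ prior × likelihood:
  Condition Epsilon: 0.0375 × 0.45 = 0.016875
  Condition Alpha: 0.4775 × 0.058 = 0.027695
  Condition Gamma: 0.0575 × 0.106 = 0.006095
  Condition Beta: 0.175 × 0.106 = 0.01855
  Condition Zeta: 0.2525 × 0.129 = 0.0325725
Normalizing constant = 0.1017875.
P(Condition Epsilon | evidence) = 0.016875 / 0.1017875 ≈ 0.166.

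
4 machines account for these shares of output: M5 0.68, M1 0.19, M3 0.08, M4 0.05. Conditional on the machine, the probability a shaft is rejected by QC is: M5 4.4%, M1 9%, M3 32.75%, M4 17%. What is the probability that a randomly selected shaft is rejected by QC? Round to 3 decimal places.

0.082

By Bayes' rule, posterior ∝ prior × likelihood:
  M5: 0.68 × 0.044 = 0.02992
  M1: 0.19 × 0.09 = 0.0171
  M3: 0.08 × 0.3275 = 0.0262
  M4: 0.05 × 0.17 = 0.0085
P(rejected) = 0.02992 + 0.0171 + 0.0262 + 0.0085 = 0.08172 → 0.082.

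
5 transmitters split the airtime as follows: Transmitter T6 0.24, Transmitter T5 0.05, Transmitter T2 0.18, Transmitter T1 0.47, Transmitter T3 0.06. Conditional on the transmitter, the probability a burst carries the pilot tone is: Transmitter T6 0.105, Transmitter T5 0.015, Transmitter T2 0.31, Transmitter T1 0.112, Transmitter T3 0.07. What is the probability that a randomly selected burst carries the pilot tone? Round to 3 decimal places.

Compute prior × likelihood for every hypothesis:
  Transmitter T6: 0.24 × 0.105 = 0.0252
  Transmitter T5: 0.05 × 0.015 = 0.00075
  Transmitter T2: 0.18 × 0.31 = 0.0558
  Transmitter T1: 0.47 × 0.112 = 0.05264
  Transmitter T3: 0.06 × 0.07 = 0.0042
P(pilot) = 0.0252 + 0.00075 + 0.0558 + 0.05264 + 0.0042 = 0.13859 → 0.139.

0.139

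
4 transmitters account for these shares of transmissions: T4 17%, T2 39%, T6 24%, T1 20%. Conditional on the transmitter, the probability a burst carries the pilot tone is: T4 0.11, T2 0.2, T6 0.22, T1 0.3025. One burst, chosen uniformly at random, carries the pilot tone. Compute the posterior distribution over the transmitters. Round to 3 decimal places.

T4 0.089, T2 0.371, T6 0.251, T1 0.288

Prior × likelihood for each hypothesis:
  T4: 0.17 × 0.11 = 0.0187
  T2: 0.39 × 0.2 = 0.078
  T6: 0.24 × 0.22 = 0.0528
  T1: 0.2 × 0.3025 = 0.0605
Total = 0.21.
P(T4 | pilot) = 0.0187/0.21 ≈ 0.089
P(T2 | pilot) = 0.078/0.21 ≈ 0.371
P(T6 | pilot) = 0.0528/0.21 ≈ 0.251
P(T1 | pilot) = 0.0605/0.21 ≈ 0.288
(Check: 0.089+0.371+0.251+0.288 = 0.999.)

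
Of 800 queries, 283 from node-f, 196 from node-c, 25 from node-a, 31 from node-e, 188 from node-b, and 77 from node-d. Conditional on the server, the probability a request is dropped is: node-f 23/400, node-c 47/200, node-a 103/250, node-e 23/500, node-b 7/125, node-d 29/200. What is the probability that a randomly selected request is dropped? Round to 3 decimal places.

By Bayes' rule, posterior ∝ prior × likelihood:
  node-f: 0.35375 × 0.0575 = 0.020340625
  node-c: 0.245 × 0.235 = 0.057575
  node-a: 0.03125 × 0.412 = 0.012875
  node-e: 0.03875 × 0.046 = 0.0017825
  node-b: 0.235 × 0.056 = 0.01316
  node-d: 0.09625 × 0.145 = 0.01395625
P(dropped) = 0.020340625 + 0.057575 + 0.012875 + 0.0017825 + 0.01316 + 0.01395625 = 0.119689375 → 0.120.

0.120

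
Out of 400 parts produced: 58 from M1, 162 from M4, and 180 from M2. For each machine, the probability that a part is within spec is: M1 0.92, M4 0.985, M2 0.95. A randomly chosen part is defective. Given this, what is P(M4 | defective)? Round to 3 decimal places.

0.151

Taking complements, P(defective | each) = M1 0.08, M4 0.015, M2 0.05.
Unnormalized posteriors (prior × likelihood):
  M1: 0.145 × 0.08 = 0.0116
  M4: 0.405 × 0.015 = 0.006075
  M2: 0.45 × 0.05 = 0.0225
Normalizing constant = 0.040175.
P(M4 | evidence) = 0.006075 / 0.040175 ≈ 0.151.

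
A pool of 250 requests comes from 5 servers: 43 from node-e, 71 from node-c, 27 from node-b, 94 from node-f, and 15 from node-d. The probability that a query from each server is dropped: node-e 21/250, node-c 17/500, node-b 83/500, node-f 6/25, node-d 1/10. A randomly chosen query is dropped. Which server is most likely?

By Bayes' rule, posterior ∝ prior × likelihood:
  node-e: 0.172 × 0.084 = 0.014448
  node-c: 0.284 × 0.034 = 0.009656
  node-b: 0.108 × 0.166 = 0.017928
  node-f: 0.376 × 0.24 = 0.09024
  node-d: 0.06 × 0.1 = 0.006
Normalizing constant = 0.138272.
Largest term belongs to node-f, so node-f is most probable.

node-f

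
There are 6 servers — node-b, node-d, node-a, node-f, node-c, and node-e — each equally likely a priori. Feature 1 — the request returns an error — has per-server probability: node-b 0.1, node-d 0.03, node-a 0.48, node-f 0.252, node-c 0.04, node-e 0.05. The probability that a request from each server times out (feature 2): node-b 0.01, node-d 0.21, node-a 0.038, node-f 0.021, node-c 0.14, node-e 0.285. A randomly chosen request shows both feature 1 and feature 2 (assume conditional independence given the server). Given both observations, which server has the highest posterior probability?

node-a

With a uniform prior (1/6 each), posterior ∝ likelihood:
  node-b: 0.1 × 0.01 = 0.001
  node-d: 0.03 × 0.21 = 0.0063
  node-a: 0.48 × 0.038 = 0.01824
  node-f: 0.252 × 0.021 = 0.005292
  node-c: 0.04 × 0.14 = 0.0056
  node-e: 0.05 × 0.285 = 0.01425
Normalizing constant = 0.050682.
Largest term belongs to node-a, so node-a is most probable.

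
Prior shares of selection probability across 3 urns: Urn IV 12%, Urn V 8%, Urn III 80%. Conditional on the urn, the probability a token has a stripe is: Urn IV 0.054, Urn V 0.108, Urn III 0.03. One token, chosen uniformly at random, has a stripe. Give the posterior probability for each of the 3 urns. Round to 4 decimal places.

Urn IV 0.1656, Urn V 0.2209, Urn III 0.6135

By Bayes' rule, posterior ∝ prior × likelihood:
  Urn IV: 0.12 × 0.054 = 0.00648
  Urn V: 0.08 × 0.108 = 0.00864
  Urn III: 0.8 × 0.03 = 0.024
Total = 0.03912.
P(Urn IV | striped) = 0.00648/0.03912 ≈ 0.1656
P(Urn V | striped) = 0.00864/0.03912 ≈ 0.2209
P(Urn III | striped) = 0.024/0.03912 ≈ 0.6135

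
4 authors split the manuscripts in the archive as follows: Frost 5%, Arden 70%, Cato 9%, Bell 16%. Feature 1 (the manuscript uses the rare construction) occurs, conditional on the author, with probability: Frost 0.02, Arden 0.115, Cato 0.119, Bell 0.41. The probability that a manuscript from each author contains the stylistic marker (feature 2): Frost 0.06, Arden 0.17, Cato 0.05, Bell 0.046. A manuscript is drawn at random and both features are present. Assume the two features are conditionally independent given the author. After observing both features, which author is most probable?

Prior × likelihood for each hypothesis:
  Frost: 0.05 × 0.02 × 0.06 = 0.00006
  Arden: 0.7 × 0.115 × 0.17 = 0.013685
  Cato: 0.09 × 0.119 × 0.05 = 0.0005355
  Bell: 0.16 × 0.41 × 0.046 = 0.0030176
Total = 0.0172981.
Largest term belongs to Arden, so Arden is most probable.

Arden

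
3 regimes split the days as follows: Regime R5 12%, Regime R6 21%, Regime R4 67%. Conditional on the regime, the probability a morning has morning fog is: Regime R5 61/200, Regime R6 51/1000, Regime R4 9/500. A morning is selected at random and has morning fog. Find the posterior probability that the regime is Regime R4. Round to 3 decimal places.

0.203

Compute prior × likelihood for every hypothesis:
  Regime R5: 0.12 × 0.305 = 0.0366
  Regime R6: 0.21 × 0.051 = 0.01071
  Regime R4: 0.67 × 0.018 = 0.01206
Sum = 0.05937.
P(Regime R4 | evidence) = 0.01206 / 0.05937 ≈ 0.203.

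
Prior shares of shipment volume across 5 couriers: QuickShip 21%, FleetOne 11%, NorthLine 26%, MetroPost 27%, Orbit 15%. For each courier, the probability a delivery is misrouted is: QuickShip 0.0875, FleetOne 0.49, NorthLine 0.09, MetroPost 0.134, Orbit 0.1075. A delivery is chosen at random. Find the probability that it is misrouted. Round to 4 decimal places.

By Bayes' rule, posterior ∝ prior × likelihood:
  QuickShip: 0.21 × 0.0875 = 0.018375
  FleetOne: 0.11 × 0.49 = 0.0539
  NorthLine: 0.26 × 0.09 = 0.0234
  MetroPost: 0.27 × 0.134 = 0.03618
  Orbit: 0.15 × 0.1075 = 0.016125
P(misrouted) = 0.018375 + 0.0539 + 0.0234 + 0.03618 + 0.016125 = 0.14798 → 0.1480.

0.1480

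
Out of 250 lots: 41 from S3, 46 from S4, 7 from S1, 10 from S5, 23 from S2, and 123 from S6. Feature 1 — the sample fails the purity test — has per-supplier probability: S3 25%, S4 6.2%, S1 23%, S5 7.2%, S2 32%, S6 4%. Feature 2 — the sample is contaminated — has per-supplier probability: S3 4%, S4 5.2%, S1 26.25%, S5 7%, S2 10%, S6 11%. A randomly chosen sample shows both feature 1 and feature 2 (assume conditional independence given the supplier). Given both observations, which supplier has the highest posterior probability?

Compute prior × likelihood for every hypothesis:
  S3: 0.164 × 0.25 × 0.04 = 0.00164
  S4: 0.184 × 0.062 × 0.052 = 0.000593216
  S1: 0.028 × 0.23 × 0.2625 = 0.0016905
  S5: 0.04 × 0.072 × 0.07 = 0.0002016
  S2: 0.092 × 0.32 × 0.1 = 0.002944
  S6: 0.492 × 0.04 × 0.11 = 0.0021648
Total = 0.009234116.
Largest term belongs to S2, so S2 is most probable.

S2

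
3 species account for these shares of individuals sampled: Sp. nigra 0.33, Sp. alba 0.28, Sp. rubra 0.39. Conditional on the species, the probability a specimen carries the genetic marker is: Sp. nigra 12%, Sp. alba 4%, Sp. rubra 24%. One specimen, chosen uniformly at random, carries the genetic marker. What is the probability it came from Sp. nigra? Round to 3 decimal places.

0.274

Prior × likelihood for each hypothesis:
  Sp. nigra: 0.33 × 0.12 = 0.0396
  Sp. alba: 0.28 × 0.04 = 0.0112
  Sp. rubra: 0.39 × 0.24 = 0.0936
Sum = 0.1444.
P(Sp. nigra | evidence) = 0.0396 / 0.1444 ≈ 0.274.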